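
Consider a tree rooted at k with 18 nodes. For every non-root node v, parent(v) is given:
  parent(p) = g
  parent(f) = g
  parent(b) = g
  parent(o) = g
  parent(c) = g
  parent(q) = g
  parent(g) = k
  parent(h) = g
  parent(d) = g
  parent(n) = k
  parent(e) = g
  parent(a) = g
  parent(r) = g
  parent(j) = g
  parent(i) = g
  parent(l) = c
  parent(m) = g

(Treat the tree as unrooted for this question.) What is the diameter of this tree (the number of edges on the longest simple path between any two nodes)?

4

BFS from n reaches l last, at distance 4; BFS from l confirms no node is farther.
Path: n-k-g-c-l.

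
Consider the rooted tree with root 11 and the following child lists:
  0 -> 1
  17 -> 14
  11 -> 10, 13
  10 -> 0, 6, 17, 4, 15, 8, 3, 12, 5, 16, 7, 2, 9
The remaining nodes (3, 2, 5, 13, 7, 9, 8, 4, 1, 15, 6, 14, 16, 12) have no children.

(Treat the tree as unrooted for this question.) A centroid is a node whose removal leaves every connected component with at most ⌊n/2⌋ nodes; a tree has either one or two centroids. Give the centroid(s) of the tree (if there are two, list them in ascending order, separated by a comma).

10

Delete 10: the remaining components have sizes 2, 2, 2, 1, 1, 1, 1, 1, 1, 1, 1, 1, 1, 1. Max 2 ≤ 9, so 10 is a centroid.
Every other node leaves some component of size > 9, so the centroid is unique.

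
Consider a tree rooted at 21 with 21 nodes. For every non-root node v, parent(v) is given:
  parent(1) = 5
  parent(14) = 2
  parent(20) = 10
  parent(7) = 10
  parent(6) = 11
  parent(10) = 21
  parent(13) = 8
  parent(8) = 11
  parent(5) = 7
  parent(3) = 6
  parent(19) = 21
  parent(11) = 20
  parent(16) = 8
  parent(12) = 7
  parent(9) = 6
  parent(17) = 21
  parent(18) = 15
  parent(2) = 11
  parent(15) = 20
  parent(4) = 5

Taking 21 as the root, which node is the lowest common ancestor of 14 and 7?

10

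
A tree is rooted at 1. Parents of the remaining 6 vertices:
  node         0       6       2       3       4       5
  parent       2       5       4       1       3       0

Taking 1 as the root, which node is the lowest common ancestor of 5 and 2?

2

5's ancestor chain is 5, 0, 2, 4, 3, 1 and 2's is 2, 4, 3, 1; they first meet at 2.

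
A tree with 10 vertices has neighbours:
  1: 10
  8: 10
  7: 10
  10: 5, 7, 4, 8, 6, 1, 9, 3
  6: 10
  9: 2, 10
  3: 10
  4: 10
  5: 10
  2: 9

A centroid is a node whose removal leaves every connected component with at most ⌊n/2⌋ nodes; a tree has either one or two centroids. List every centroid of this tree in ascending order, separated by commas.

10

Delete 10: the remaining components have sizes 2, 1, 1, 1, 1, 1, 1, 1. Max 2 ≤ 5, so 10 is a centroid.
Every other node leaves some component of size > 5, so the centroid is unique.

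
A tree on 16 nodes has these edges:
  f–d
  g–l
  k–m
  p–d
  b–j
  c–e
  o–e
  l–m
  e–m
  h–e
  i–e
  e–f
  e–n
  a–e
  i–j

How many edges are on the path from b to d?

Walking from b: b – j – i – e – f – d. Length 5.

5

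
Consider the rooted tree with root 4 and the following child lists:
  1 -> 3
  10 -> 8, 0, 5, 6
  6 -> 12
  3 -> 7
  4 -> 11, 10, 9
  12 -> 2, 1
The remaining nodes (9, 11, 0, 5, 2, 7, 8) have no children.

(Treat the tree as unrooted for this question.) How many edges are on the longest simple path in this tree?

Starting from 7, a farthest node is 9 at distance 7.
One longest path: 7 - 3 - 1 - 12 - 6 - 10 - 4 - 9.
So the diameter is 7.

7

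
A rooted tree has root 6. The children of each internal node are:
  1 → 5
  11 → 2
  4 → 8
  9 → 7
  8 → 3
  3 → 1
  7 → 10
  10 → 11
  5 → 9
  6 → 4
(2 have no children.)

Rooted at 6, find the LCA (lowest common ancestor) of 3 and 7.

Path 3→root: 3 8 4 6; path 7→root: 7 9 5 1 3 8 4 6.
First common node: 3.

3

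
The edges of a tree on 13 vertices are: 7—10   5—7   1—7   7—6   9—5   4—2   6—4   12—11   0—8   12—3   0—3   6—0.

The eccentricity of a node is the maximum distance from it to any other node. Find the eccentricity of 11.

Distances from 11 peak at 7, attained at 9.
11-12-3-0-6-7-5-9

7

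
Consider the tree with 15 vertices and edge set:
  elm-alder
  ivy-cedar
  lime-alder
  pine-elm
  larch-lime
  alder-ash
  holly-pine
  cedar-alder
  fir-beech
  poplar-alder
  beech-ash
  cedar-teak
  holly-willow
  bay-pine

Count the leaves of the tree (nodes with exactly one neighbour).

Degree-1 nodes: bay, fir, ivy, larch, poplar, teak, willow — 7 of them.

7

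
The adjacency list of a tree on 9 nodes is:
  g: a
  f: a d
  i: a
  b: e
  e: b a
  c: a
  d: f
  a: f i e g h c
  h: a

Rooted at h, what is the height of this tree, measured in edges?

d sits deepest: h-a-f-d — 3 edges from the root.

3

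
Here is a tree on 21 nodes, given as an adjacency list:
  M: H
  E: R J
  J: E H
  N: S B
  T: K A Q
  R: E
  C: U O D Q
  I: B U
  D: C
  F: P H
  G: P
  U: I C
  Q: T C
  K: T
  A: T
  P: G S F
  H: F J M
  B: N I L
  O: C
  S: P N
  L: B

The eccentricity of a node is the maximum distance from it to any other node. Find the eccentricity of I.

9

Distances from I peak at 9, attained at R.
I–B–N–S–P–F–H–J–E–R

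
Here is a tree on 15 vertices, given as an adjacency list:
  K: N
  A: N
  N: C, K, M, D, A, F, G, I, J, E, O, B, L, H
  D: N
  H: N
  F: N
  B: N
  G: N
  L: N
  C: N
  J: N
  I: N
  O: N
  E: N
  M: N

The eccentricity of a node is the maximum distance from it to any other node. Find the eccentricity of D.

A farthest node from D is M (F, L, I, H, E, O, B, K, G, A, C, J also at distance 2).
The path D – N – M has 2 edges.

2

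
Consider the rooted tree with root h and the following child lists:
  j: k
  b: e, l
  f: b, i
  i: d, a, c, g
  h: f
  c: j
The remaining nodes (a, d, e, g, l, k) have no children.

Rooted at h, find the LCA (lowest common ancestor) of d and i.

i

Ancestors of d (toward the root): d, i, f, h.
Ancestors of i: i, f, h.
The deepest node appearing in both lists is i.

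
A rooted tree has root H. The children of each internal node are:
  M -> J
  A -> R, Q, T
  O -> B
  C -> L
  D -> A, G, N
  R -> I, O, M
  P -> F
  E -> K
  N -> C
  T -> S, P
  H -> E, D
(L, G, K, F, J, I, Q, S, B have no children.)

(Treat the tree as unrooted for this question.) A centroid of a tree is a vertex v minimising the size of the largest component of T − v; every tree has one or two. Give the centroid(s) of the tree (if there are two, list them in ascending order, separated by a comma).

Removing A splits the tree into components of sizes 8, 6, 4, 1; the largest is 8 ≤ ⌊20/2⌋ = 10.
No neighbour of A does as well, so A is the unique centroid.

A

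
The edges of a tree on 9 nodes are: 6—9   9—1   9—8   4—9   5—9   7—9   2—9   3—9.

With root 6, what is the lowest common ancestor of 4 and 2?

9

Path 4→root: 4 9 6; path 2→root: 2 9 6.
First common node: 9.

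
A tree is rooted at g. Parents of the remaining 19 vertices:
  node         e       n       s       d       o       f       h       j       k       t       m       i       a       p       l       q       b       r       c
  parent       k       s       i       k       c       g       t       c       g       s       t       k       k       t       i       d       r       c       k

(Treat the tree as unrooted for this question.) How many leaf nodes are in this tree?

12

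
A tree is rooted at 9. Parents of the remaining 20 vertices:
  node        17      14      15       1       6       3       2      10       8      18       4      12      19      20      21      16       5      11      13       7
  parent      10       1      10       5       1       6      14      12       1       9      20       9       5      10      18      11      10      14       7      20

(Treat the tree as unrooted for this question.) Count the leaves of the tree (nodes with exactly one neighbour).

The leaves are 2, 3, 4, 8, 13, 15, 16, 17, 19, 21.
That is 10 leaves.

10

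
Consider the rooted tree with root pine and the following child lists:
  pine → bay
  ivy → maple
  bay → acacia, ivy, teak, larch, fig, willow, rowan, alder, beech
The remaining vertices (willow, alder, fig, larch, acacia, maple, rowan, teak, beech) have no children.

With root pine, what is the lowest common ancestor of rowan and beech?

Path rowan→root: rowan bay pine; path beech→root: beech bay pine.
First common node: bay.

bay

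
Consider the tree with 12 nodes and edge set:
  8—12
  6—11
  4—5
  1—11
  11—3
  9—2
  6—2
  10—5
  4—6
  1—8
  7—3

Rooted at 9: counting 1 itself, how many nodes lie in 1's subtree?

3

1's subtree: {1, 8, 12}, size 3.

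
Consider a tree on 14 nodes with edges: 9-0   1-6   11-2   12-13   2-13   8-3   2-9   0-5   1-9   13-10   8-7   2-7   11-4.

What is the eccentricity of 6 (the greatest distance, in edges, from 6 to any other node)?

A farthest node from 6 is 3.
The path 6 – 1 – 9 – 2 – 7 – 8 – 3 has 6 edges.

6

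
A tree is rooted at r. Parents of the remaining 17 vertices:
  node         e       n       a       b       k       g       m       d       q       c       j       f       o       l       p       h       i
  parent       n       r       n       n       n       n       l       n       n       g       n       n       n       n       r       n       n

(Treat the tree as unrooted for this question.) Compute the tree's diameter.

BFS from m reaches p last, at distance 4; BFS from p confirms no node is farther.
Path: m-l-n-r-p.

4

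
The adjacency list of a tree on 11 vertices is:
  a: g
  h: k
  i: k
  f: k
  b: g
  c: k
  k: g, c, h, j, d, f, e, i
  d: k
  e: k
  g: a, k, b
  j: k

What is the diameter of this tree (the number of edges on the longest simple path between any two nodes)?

3

Starting from a, a farthest node is j at distance 3.
One longest path: a – g – k – j.
So the diameter is 3.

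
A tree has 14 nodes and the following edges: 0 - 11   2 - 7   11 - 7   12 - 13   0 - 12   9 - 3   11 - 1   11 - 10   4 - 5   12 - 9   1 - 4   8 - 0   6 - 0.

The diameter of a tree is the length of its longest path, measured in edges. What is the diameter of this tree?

BFS from 3 reaches 5 last, at distance 7; BFS from 5 confirms no node is farther.
Path: 3-9-12-0-11-1-4-5.

7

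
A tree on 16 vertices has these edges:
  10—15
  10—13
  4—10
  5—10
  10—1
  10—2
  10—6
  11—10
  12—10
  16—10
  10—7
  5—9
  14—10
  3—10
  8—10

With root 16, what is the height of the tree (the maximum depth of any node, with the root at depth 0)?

The longest root-to-leaf path is 16-10-5-9 (3 edges).

3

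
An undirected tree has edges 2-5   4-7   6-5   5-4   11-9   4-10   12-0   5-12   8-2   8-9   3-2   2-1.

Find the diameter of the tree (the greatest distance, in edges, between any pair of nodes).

A longest path is 11 – 9 – 8 – 2 – 5 – 12 – 0, with 6 edges.

6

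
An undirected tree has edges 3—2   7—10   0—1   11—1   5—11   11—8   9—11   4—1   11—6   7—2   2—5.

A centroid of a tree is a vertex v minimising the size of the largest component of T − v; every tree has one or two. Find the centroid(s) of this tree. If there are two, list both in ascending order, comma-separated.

11

Delete 11: the remaining components have sizes 5, 3, 1, 1, 1. Max 5 ≤ 6, so 11 is a centroid.
No neighbour of 11 does as well, so 11 is the unique centroid.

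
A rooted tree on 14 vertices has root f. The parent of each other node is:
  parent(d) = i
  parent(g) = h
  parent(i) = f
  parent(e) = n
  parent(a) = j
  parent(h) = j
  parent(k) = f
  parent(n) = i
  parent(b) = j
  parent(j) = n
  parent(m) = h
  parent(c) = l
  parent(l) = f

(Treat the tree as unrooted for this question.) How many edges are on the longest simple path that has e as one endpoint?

Distances from e peak at 5, attained at c.
e–n–i–f–l–c

5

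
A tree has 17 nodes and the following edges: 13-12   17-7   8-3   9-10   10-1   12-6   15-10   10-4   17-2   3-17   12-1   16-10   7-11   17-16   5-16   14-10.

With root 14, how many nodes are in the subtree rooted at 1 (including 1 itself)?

4

The subtree rooted at 1 contains: 1, 12, 13, 6 — 4 nodes.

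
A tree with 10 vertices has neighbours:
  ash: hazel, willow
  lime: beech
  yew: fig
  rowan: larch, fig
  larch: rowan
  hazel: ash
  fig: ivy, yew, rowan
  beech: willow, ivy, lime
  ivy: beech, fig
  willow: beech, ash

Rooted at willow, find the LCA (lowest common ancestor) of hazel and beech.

willow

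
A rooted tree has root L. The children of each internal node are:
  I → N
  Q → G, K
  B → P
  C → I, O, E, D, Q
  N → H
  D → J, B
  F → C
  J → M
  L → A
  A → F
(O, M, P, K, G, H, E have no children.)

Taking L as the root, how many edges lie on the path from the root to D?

4

L–A–F–C–D — 4 edges.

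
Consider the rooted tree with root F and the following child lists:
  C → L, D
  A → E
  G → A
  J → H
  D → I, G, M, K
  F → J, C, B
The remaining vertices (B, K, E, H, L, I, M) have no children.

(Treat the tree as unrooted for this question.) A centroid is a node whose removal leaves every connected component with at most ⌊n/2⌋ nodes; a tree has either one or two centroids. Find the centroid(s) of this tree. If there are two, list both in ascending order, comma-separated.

D

Delete D: the remaining components have sizes 6, 3, 1, 1, 1. Max 6 ≤ 6, so D is a centroid.
Every other node leaves some component of size > 6, so the centroid is unique.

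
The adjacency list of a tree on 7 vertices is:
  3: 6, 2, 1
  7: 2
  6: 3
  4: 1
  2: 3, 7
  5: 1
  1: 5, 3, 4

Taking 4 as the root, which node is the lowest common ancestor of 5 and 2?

1

Ancestors of 5 (toward the root): 5, 1, 4.
Ancestors of 2: 2, 3, 1, 4.
The deepest node appearing in both lists is 1.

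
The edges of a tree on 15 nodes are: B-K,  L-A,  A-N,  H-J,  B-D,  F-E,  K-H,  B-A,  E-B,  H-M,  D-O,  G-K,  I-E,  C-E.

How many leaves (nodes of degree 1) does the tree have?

Exactly 9 nodes have a single neighbour: C, F, G, I, J, L, M, N, O.

9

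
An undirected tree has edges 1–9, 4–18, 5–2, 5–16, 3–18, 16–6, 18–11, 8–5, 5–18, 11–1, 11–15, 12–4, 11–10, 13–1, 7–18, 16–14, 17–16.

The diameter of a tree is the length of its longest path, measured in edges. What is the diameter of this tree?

BFS from 9 reaches 6 last, at distance 6; BFS from 6 confirms no node is farther.
Path: 9–1–11–18–5–16–6.

6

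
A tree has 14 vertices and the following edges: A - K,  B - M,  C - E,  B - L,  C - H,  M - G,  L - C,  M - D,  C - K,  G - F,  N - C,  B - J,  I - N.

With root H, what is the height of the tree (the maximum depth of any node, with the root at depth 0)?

6

F sits deepest: H–C–L–B–M–G–F — 6 edges from the root.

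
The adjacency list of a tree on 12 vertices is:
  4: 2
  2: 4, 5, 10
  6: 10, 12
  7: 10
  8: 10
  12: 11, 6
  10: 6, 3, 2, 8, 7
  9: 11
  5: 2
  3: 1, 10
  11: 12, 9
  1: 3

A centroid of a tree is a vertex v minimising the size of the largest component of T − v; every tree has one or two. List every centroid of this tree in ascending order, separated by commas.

Removing 10 splits the tree into components of sizes 4, 3, 2, 1, 1; the largest is 4 ≤ ⌊12/2⌋ = 6.
Every other node leaves some component of size > 6, so the centroid is unique.

10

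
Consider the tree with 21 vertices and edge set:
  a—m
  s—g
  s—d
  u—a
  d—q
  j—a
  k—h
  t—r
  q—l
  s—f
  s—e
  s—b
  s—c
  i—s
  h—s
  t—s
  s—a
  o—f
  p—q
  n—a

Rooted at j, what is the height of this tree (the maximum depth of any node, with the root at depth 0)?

p sits deepest: j–a–s–d–q–p — 5 edges from the root.

5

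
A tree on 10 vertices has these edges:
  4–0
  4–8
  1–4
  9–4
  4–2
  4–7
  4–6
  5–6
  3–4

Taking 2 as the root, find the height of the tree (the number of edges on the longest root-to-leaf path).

5 sits deepest: 2 – 4 – 6 – 5 — 3 edges from the root.

3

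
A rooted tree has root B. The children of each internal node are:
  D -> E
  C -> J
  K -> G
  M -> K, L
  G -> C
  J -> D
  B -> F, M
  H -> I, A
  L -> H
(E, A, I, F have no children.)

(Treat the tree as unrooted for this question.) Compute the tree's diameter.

Starting from A, a farthest node is E at distance 9.
One longest path: A - H - L - M - K - G - C - J - D - E.
So the diameter is 9.

9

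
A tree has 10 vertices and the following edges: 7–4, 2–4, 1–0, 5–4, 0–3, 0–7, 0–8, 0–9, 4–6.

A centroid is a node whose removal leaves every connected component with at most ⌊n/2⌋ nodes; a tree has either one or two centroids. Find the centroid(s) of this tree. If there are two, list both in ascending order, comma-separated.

If 0 is removed the pieces have sizes 5, 1, 1, 1, 1, all ≤ ⌊10/2⌋ = 5.
Its neighbour 7 also leaves a largest component of size 5, so both are centroids.

0, 7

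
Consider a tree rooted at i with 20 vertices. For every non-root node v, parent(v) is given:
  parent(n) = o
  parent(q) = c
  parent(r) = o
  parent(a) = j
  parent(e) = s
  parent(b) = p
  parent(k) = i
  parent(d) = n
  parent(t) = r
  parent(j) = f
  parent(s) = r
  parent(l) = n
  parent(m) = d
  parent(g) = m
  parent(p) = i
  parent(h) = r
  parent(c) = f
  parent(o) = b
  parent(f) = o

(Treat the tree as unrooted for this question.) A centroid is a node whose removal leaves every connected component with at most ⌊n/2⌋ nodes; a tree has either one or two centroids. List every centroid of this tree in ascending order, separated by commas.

o

If o is removed the pieces have sizes 5, 5, 5, 4, all ≤ ⌊20/2⌋ = 10.
No neighbour of o does as well, so o is the unique centroid.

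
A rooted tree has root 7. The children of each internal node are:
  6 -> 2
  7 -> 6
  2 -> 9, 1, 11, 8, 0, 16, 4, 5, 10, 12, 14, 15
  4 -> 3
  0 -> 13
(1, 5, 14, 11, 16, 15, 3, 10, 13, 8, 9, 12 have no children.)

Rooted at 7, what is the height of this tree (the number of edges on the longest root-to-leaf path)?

A deepest node is 13, reached by 7-6-2-0-13.
That path has 4 edges, so the height is 4.

4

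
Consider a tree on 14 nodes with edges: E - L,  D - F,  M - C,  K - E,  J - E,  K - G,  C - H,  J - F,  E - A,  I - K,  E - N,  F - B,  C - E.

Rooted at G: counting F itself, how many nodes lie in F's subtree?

Descendants of F (including itself): F, D, B. That's 3.

3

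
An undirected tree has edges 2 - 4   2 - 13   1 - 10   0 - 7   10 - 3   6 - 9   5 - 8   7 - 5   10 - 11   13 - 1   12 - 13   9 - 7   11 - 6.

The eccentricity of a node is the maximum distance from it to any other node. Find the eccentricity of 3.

7

Distances from 3 peak at 7, attained at 8.
3 – 10 – 11 – 6 – 9 – 7 – 5 – 8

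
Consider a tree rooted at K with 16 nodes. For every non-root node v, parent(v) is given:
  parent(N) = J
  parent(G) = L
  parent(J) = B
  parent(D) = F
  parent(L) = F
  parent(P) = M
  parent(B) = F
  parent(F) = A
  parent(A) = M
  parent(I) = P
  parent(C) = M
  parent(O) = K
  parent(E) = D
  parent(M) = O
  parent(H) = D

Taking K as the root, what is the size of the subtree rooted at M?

Descendants of M (including itself): M, C, A, P, F, I, B, D, L, J, H, E, G, N. That's 14.

14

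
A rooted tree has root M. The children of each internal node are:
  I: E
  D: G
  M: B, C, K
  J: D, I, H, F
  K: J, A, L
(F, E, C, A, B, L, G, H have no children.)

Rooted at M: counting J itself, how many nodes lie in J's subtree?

7

The subtree rooted at J contains: J, H, I, F, D, E, G — 7 nodes.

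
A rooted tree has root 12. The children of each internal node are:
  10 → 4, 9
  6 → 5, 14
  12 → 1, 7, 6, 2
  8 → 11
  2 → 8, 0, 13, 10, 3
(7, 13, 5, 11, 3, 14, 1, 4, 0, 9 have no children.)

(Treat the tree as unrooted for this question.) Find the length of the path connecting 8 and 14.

4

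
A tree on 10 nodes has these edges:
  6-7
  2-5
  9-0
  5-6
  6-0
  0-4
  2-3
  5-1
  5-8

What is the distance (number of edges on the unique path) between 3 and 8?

Walking from 3: 3–2–5–8. Length 3.

3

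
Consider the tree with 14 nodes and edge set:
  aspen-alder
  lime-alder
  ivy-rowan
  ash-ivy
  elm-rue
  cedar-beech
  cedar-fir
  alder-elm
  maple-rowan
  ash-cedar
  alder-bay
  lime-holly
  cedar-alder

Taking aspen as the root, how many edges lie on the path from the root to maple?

aspen → alder → cedar → ash → ivy → rowan → maple — 6 edges.

6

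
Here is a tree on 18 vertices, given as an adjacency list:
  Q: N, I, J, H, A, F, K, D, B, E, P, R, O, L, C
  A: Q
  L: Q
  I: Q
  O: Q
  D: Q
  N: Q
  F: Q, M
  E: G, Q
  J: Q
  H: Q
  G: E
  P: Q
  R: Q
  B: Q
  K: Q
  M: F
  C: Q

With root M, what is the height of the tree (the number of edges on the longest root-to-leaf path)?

A deepest node is G, reached by M–F–Q–E–G.
That path has 4 edges, so the height is 4.

4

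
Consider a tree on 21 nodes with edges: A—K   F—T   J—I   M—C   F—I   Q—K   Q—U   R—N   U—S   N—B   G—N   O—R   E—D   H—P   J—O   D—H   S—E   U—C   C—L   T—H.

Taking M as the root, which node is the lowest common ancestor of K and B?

K's ancestor chain is K, Q, U, C, M and B's is B, N, R, O, J, I, F, T, H, D, E, S, U, C, M; they first meet at U.

U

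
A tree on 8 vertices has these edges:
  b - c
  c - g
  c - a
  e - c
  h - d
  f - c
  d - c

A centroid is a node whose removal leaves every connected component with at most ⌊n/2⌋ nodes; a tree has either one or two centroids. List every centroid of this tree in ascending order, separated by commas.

c

Delete c: the remaining components have sizes 2, 1, 1, 1, 1, 1. Max 2 ≤ 4, so c is a centroid.
No neighbour of c does as well, so c is the unique centroid.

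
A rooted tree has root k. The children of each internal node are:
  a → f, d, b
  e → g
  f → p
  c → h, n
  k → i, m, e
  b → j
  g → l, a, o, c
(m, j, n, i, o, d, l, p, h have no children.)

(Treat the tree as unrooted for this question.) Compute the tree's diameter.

6

A longest path is p–f–a–g–e–k–i, with 6 edges.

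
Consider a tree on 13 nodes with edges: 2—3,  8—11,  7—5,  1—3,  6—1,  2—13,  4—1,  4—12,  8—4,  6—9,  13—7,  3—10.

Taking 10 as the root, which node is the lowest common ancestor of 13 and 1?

13's ancestor chain is 13, 2, 3, 10 and 1's is 1, 3, 10; they first meet at 3.

3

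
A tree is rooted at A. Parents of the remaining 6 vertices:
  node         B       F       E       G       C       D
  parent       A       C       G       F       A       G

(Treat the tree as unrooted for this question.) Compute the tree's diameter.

5

A longest path is D – G – F – C – A – B, with 5 edges.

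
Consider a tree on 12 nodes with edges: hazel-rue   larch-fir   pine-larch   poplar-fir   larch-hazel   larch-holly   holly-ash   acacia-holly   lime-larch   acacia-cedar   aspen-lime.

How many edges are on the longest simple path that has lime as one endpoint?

Distances from lime peak at 4, attained at cedar.
lime-larch-holly-acacia-cedar

4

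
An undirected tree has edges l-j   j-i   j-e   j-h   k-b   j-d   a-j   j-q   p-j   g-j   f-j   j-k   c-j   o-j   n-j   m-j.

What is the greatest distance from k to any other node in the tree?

2

Distances from k peak at 2, attained at f (n, i, d, e, h, p, g, a, q, l, m, c, o also at distance 2).
k-j-f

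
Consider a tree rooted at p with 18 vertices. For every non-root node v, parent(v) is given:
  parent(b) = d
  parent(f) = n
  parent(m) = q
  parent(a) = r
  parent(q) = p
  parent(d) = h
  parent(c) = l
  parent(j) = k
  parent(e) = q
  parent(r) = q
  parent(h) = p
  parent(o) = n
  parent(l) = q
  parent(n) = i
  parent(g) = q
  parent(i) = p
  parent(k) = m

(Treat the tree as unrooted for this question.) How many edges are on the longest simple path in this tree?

A longest path is b–d–h–p–q–m–k–j, with 7 edges.

7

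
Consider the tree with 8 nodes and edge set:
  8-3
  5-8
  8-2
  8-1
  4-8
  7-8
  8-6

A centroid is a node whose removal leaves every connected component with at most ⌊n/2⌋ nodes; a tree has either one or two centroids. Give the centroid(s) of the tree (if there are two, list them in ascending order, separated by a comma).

8

Delete 8: the remaining components have sizes 1, 1, 1, 1, 1, 1, 1. Max 1 ≤ 4, so 8 is a centroid.
No neighbour of 8 does as well, so 8 is the unique centroid.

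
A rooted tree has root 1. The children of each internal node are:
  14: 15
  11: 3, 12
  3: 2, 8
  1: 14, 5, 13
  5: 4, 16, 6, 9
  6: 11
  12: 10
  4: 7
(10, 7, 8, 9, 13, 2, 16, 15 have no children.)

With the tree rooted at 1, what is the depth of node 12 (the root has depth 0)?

4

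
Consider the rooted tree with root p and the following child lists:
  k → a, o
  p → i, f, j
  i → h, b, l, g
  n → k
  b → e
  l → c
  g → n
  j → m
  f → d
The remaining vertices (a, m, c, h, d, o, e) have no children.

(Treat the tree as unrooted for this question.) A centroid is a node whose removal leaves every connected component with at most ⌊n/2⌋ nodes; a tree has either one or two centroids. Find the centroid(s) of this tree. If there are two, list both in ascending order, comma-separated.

Delete i: the remaining components have sizes 5, 5, 2, 2, 1. Max 5 ≤ 8, so i is a centroid.
No neighbour of i does as well, so i is the unique centroid.

i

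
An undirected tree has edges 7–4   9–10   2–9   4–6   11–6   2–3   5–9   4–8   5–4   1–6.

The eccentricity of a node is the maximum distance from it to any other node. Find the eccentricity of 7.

5

The node farthest from 7 is 3, via 7 – 4 – 5 – 9 – 2 – 3 — 5 edges.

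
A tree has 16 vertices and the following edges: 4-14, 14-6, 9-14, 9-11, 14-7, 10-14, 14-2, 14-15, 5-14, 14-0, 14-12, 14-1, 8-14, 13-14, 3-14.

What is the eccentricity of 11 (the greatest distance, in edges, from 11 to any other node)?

A farthest node from 11 is 2 (4, 15, 7, 10, 1, 5, 0, 6, 3, 12, 13, 8 also at distance 3).
The path 11 – 9 – 14 – 2 has 3 edges.

3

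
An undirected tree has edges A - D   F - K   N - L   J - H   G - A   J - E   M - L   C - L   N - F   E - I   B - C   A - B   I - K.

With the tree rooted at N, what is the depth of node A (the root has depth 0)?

Path from N to A: N–L–C–B–A, which has 4 edges.

4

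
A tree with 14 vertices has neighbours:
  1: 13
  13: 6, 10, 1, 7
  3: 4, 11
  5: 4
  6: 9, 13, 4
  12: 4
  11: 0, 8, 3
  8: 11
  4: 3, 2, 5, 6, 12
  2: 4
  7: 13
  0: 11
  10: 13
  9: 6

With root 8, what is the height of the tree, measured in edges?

6

The longest root-to-leaf path is 8–11–3–4–6–13–7 (6 edges).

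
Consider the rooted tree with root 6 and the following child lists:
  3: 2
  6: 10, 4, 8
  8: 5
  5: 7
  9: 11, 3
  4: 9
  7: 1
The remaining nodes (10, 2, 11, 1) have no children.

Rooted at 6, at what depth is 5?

2

Path from 6 to 5: 6 – 8 – 5, which has 2 edges.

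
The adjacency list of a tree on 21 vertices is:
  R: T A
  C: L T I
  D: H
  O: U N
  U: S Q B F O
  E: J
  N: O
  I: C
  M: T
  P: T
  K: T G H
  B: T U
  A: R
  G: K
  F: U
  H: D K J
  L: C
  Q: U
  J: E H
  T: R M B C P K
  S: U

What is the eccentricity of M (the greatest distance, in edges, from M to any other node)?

The node farthest from M is N (E also at distance 5), via M–T–B–U–O–N — 5 edges.

5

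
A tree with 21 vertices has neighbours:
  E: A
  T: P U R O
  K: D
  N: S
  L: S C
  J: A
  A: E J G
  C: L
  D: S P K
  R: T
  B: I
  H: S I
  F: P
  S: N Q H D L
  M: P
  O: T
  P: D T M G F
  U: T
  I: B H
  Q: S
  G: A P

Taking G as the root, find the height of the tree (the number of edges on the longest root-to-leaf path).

A deepest node is B, reached by G–P–D–S–H–I–B.
That path has 6 edges, so the height is 6.

6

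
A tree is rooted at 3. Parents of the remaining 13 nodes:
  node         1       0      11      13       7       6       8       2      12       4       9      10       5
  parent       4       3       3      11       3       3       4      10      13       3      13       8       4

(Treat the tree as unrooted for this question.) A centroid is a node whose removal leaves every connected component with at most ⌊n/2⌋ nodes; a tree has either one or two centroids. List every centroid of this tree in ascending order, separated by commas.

3

Removing 3 splits the tree into components of sizes 6, 4, 1, 1, 1; the largest is 6 ≤ ⌊14/2⌋ = 7.
Every other node leaves some component of size > 7, so the centroid is unique.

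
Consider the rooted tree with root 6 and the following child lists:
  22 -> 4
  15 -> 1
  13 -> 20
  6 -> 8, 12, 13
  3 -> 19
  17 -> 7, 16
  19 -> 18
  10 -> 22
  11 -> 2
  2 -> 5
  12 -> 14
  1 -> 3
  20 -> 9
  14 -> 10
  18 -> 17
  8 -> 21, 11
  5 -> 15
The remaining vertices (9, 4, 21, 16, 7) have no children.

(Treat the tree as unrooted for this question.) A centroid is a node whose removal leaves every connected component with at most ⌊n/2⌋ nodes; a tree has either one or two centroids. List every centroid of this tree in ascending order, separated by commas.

8, 11

Removing 11 splits the tree into components of sizes 11, 10; the largest is 11 ≤ ⌊22/2⌋ = 11.
8 is adjacent to 11 and is also a centroid (the largest component after removing it is likewise 11).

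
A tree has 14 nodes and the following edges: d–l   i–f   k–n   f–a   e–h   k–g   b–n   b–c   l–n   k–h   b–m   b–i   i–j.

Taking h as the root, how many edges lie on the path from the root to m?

Path from h to m: h → k → n → b → m, which has 4 edges.

4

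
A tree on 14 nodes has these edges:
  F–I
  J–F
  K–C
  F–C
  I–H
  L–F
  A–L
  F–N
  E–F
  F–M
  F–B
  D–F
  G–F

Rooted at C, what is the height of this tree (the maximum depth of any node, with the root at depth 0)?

3

A sits deepest: C → F → L → A — 3 edges from the root.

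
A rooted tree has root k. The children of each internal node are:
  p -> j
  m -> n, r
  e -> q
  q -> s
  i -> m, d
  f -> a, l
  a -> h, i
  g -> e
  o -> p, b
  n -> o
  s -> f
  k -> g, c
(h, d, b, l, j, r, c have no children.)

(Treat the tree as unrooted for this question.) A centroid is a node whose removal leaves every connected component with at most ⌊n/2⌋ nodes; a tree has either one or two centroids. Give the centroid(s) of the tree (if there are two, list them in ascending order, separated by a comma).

Removing a splits the tree into components of sizes 9, 8, 1; the largest is 9 ≤ ⌊19/2⌋ = 9.
No neighbour of a does as well, so a is the unique centroid.

a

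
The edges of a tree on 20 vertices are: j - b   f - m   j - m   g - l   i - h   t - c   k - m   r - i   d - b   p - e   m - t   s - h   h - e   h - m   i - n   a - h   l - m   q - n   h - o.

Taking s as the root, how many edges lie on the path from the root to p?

Climbing from p to the root: p – e – h – s. That's 3 steps.

3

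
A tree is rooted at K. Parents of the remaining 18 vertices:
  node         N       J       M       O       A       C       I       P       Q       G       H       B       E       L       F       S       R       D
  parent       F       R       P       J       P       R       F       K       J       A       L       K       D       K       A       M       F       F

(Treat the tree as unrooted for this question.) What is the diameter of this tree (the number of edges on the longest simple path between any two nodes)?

A longest path is H-L-K-P-A-F-R-J-Q, with 8 edges.

8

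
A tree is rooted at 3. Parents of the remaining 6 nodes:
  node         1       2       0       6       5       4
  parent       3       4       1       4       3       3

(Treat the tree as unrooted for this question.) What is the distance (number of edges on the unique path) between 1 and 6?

3

The path is 1 – 3 – 4 – 6, which has 3 edges.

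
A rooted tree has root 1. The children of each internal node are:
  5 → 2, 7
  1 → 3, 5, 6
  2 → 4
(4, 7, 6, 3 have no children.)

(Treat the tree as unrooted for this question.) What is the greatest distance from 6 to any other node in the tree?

Distances from 6 peak at 4, attained at 4.
6–1–5–2–4

4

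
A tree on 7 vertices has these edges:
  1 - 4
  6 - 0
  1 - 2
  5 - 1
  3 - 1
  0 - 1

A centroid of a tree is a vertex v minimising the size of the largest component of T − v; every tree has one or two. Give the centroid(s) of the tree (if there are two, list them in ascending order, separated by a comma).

1

Removing 1 splits the tree into components of sizes 2, 1, 1, 1, 1; the largest is 2 ≤ ⌊7/2⌋ = 3.
No neighbour of 1 does as well, so 1 is the unique centroid.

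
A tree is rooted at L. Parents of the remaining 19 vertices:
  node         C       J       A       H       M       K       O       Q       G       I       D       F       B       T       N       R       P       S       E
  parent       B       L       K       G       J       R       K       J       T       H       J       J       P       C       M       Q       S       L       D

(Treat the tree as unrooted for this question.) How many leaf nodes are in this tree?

6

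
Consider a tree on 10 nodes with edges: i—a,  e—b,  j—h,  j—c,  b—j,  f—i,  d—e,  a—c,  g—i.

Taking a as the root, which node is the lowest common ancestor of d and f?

a

Ancestors of d (toward the root): d, e, b, j, c, a.
Ancestors of f: f, i, a.
The deepest node appearing in both lists is a.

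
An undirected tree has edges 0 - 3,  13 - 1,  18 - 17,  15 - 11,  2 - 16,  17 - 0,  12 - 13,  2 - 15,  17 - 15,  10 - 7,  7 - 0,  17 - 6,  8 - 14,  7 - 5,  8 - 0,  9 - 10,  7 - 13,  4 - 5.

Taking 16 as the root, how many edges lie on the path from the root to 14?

6

Path from 16 to 14: 16 → 2 → 15 → 17 → 0 → 8 → 14, which has 6 edges.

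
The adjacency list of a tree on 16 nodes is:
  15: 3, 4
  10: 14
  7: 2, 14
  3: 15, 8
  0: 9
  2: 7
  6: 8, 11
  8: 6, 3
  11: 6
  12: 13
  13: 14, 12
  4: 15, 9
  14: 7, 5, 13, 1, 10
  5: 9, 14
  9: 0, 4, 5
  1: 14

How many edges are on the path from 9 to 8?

The path is 9 – 4 – 15 – 3 – 8, which has 4 edges.

4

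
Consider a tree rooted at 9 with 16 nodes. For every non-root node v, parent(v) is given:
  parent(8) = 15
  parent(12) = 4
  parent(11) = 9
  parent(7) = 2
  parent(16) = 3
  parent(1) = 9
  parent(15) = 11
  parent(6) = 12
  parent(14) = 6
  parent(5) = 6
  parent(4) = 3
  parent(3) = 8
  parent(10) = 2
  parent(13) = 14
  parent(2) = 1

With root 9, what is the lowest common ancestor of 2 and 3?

9

Ancestors of 2 (toward the root): 2, 1, 9.
Ancestors of 3: 3, 8, 15, 11, 9.
The deepest node appearing in both lists is 9.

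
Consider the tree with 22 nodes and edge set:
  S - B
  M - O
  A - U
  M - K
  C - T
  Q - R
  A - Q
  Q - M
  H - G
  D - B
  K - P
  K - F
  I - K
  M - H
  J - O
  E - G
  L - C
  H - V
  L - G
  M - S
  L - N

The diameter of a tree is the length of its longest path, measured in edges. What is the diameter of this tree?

Starting from U, a farthest node is T at distance 8.
One longest path: U – A – Q – M – H – G – L – C – T.
So the diameter is 8.

8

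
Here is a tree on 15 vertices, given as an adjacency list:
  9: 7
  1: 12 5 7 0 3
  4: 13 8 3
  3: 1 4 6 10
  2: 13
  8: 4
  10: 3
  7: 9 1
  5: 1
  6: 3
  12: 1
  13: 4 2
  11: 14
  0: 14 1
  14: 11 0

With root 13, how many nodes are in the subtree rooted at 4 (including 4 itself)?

13

4's subtree: {4, 3, 8, 1, 6, 10, 0, 5, 7, 12, 14, 9, 11}, size 13.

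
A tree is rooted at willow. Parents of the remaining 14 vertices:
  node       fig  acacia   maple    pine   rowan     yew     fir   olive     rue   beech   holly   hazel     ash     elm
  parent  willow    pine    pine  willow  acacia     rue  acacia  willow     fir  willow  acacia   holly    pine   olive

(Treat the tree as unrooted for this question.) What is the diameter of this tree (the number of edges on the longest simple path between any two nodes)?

Starting from elm, a farthest node is yew at distance 7.
One longest path: elm–olive–willow–pine–acacia–fir–rue–yew.
So the diameter is 7.

7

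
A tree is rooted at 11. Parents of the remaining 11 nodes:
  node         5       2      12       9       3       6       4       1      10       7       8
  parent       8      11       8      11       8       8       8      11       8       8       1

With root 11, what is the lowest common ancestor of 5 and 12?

5's ancestor chain is 5, 8, 1, 11 and 12's is 12, 8, 1, 11; they first meet at 8.

8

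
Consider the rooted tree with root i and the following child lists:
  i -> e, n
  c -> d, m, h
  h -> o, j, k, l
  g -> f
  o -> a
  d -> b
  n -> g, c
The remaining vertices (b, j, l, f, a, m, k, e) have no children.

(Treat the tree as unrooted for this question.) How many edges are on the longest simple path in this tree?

6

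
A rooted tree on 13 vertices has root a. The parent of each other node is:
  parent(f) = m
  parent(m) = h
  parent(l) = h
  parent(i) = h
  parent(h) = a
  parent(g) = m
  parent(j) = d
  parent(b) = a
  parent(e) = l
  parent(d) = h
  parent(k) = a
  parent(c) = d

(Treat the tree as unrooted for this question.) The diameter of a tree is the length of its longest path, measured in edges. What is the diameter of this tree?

BFS from j reaches e last, at distance 4; BFS from e confirms no node is farther.
Path: j-d-h-l-e.

4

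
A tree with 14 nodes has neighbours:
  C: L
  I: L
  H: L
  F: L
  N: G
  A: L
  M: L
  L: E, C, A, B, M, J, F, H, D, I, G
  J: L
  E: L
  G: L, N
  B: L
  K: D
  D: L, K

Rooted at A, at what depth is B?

2

Climbing from B to the root: B – L – A. That's 2 steps.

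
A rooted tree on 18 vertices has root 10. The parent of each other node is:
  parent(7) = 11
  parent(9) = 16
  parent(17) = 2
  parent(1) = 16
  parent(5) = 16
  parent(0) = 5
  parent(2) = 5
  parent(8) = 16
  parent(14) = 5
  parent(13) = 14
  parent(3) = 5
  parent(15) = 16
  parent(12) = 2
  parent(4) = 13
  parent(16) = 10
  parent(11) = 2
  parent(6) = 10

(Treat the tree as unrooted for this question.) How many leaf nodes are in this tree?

11

Degree-1 nodes: 0, 1, 3, 4, 6, 7, 8, 9, 12, 15, 17 — 11 of them.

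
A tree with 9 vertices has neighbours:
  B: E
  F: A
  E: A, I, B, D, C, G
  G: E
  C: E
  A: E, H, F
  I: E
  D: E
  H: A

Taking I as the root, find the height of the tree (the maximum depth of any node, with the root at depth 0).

The longest root-to-leaf path is I – E – A – H (3 edges).

3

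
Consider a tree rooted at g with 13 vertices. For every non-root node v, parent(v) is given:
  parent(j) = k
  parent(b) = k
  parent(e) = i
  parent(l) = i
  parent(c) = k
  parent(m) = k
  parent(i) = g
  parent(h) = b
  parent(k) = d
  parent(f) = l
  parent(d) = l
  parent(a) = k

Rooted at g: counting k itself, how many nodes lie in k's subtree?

7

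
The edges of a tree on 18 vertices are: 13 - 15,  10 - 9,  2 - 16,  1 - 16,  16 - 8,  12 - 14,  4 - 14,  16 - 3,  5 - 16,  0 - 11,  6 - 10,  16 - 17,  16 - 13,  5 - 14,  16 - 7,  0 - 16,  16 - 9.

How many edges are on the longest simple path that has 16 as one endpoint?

The node farthest from 16 is 4 (12, 6 also at distance 3), via 16-5-14-4 — 3 edges.

3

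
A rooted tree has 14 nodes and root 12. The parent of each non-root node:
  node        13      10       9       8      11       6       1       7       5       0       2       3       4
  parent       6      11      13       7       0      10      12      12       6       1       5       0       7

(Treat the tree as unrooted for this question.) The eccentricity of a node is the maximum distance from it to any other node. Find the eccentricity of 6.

Distances from 6 peak at 7, attained at 8 (4 also at distance 7).
6-10-11-0-1-12-7-8

7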